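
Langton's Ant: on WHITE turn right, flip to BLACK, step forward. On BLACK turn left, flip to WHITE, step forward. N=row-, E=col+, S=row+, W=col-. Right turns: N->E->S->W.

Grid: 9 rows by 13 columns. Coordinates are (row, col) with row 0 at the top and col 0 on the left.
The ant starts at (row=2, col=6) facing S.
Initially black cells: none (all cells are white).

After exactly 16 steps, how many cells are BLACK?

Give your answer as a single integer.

Answer: 8

Derivation:
Step 1: on WHITE (2,6): turn R to W, flip to black, move to (2,5). |black|=1
Step 2: on WHITE (2,5): turn R to N, flip to black, move to (1,5). |black|=2
Step 3: on WHITE (1,5): turn R to E, flip to black, move to (1,6). |black|=3
Step 4: on WHITE (1,6): turn R to S, flip to black, move to (2,6). |black|=4
Step 5: on BLACK (2,6): turn L to E, flip to white, move to (2,7). |black|=3
Step 6: on WHITE (2,7): turn R to S, flip to black, move to (3,7). |black|=4
Step 7: on WHITE (3,7): turn R to W, flip to black, move to (3,6). |black|=5
Step 8: on WHITE (3,6): turn R to N, flip to black, move to (2,6). |black|=6
Step 9: on WHITE (2,6): turn R to E, flip to black, move to (2,7). |black|=7
Step 10: on BLACK (2,7): turn L to N, flip to white, move to (1,7). |black|=6
Step 11: on WHITE (1,7): turn R to E, flip to black, move to (1,8). |black|=7
Step 12: on WHITE (1,8): turn R to S, flip to black, move to (2,8). |black|=8
Step 13: on WHITE (2,8): turn R to W, flip to black, move to (2,7). |black|=9
Step 14: on WHITE (2,7): turn R to N, flip to black, move to (1,7). |black|=10
Step 15: on BLACK (1,7): turn L to W, flip to white, move to (1,6). |black|=9
Step 16: on BLACK (1,6): turn L to S, flip to white, move to (2,6). |black|=8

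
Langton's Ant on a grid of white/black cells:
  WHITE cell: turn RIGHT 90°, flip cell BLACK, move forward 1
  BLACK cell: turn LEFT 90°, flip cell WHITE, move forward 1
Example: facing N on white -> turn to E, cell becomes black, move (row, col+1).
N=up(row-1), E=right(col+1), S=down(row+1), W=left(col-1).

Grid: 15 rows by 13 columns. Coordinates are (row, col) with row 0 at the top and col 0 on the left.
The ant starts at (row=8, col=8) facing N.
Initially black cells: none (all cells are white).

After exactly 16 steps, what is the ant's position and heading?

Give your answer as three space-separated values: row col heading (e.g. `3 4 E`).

Step 1: on WHITE (8,8): turn R to E, flip to black, move to (8,9). |black|=1
Step 2: on WHITE (8,9): turn R to S, flip to black, move to (9,9). |black|=2
Step 3: on WHITE (9,9): turn R to W, flip to black, move to (9,8). |black|=3
Step 4: on WHITE (9,8): turn R to N, flip to black, move to (8,8). |black|=4
Step 5: on BLACK (8,8): turn L to W, flip to white, move to (8,7). |black|=3
Step 6: on WHITE (8,7): turn R to N, flip to black, move to (7,7). |black|=4
Step 7: on WHITE (7,7): turn R to E, flip to black, move to (7,8). |black|=5
Step 8: on WHITE (7,8): turn R to S, flip to black, move to (8,8). |black|=6
Step 9: on WHITE (8,8): turn R to W, flip to black, move to (8,7). |black|=7
Step 10: on BLACK (8,7): turn L to S, flip to white, move to (9,7). |black|=6
Step 11: on WHITE (9,7): turn R to W, flip to black, move to (9,6). |black|=7
Step 12: on WHITE (9,6): turn R to N, flip to black, move to (8,6). |black|=8
Step 13: on WHITE (8,6): turn R to E, flip to black, move to (8,7). |black|=9
Step 14: on WHITE (8,7): turn R to S, flip to black, move to (9,7). |black|=10
Step 15: on BLACK (9,7): turn L to E, flip to white, move to (9,8). |black|=9
Step 16: on BLACK (9,8): turn L to N, flip to white, move to (8,8). |black|=8

Answer: 8 8 N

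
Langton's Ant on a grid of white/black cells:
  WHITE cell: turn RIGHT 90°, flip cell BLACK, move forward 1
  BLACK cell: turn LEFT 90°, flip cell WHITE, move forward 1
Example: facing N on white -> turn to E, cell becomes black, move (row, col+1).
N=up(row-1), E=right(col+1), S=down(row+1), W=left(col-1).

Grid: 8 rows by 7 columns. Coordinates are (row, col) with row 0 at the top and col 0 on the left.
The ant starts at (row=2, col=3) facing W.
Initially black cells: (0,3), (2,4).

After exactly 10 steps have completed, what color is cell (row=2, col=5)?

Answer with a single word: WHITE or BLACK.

Answer: WHITE

Derivation:
Step 1: on WHITE (2,3): turn R to N, flip to black, move to (1,3). |black|=3
Step 2: on WHITE (1,3): turn R to E, flip to black, move to (1,4). |black|=4
Step 3: on WHITE (1,4): turn R to S, flip to black, move to (2,4). |black|=5
Step 4: on BLACK (2,4): turn L to E, flip to white, move to (2,5). |black|=4
Step 5: on WHITE (2,5): turn R to S, flip to black, move to (3,5). |black|=5
Step 6: on WHITE (3,5): turn R to W, flip to black, move to (3,4). |black|=6
Step 7: on WHITE (3,4): turn R to N, flip to black, move to (2,4). |black|=7
Step 8: on WHITE (2,4): turn R to E, flip to black, move to (2,5). |black|=8
Step 9: on BLACK (2,5): turn L to N, flip to white, move to (1,5). |black|=7
Step 10: on WHITE (1,5): turn R to E, flip to black, move to (1,6). |black|=8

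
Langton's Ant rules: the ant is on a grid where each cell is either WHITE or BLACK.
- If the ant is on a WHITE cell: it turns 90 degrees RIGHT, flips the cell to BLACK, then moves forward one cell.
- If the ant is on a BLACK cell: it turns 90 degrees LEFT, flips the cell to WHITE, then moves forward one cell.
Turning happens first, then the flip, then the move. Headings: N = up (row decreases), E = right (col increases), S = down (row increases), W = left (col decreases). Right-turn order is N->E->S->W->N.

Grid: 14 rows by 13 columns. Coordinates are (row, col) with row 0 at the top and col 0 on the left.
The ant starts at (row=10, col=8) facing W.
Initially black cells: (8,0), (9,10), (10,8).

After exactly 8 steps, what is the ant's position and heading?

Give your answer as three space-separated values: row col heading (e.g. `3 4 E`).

Step 1: on BLACK (10,8): turn L to S, flip to white, move to (11,8). |black|=2
Step 2: on WHITE (11,8): turn R to W, flip to black, move to (11,7). |black|=3
Step 3: on WHITE (11,7): turn R to N, flip to black, move to (10,7). |black|=4
Step 4: on WHITE (10,7): turn R to E, flip to black, move to (10,8). |black|=5
Step 5: on WHITE (10,8): turn R to S, flip to black, move to (11,8). |black|=6
Step 6: on BLACK (11,8): turn L to E, flip to white, move to (11,9). |black|=5
Step 7: on WHITE (11,9): turn R to S, flip to black, move to (12,9). |black|=6
Step 8: on WHITE (12,9): turn R to W, flip to black, move to (12,8). |black|=7

Answer: 12 8 W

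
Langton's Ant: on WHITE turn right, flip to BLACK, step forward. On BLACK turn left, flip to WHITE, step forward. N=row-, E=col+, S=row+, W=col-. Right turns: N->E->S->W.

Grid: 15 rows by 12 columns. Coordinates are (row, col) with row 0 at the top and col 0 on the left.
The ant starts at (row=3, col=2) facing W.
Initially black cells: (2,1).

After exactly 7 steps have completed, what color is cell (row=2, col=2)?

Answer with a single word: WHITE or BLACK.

Step 1: on WHITE (3,2): turn R to N, flip to black, move to (2,2). |black|=2
Step 2: on WHITE (2,2): turn R to E, flip to black, move to (2,3). |black|=3
Step 3: on WHITE (2,3): turn R to S, flip to black, move to (3,3). |black|=4
Step 4: on WHITE (3,3): turn R to W, flip to black, move to (3,2). |black|=5
Step 5: on BLACK (3,2): turn L to S, flip to white, move to (4,2). |black|=4
Step 6: on WHITE (4,2): turn R to W, flip to black, move to (4,1). |black|=5
Step 7: on WHITE (4,1): turn R to N, flip to black, move to (3,1). |black|=6

Answer: BLACK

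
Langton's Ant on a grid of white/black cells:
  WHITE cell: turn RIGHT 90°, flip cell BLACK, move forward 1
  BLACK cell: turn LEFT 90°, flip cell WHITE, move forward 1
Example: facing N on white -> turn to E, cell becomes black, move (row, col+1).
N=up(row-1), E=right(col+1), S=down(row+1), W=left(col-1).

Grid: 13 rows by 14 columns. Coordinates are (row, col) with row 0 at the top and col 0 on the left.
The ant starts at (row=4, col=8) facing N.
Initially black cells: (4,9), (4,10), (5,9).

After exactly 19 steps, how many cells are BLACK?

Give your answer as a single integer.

Answer: 8

Derivation:
Step 1: on WHITE (4,8): turn R to E, flip to black, move to (4,9). |black|=4
Step 2: on BLACK (4,9): turn L to N, flip to white, move to (3,9). |black|=3
Step 3: on WHITE (3,9): turn R to E, flip to black, move to (3,10). |black|=4
Step 4: on WHITE (3,10): turn R to S, flip to black, move to (4,10). |black|=5
Step 5: on BLACK (4,10): turn L to E, flip to white, move to (4,11). |black|=4
Step 6: on WHITE (4,11): turn R to S, flip to black, move to (5,11). |black|=5
Step 7: on WHITE (5,11): turn R to W, flip to black, move to (5,10). |black|=6
Step 8: on WHITE (5,10): turn R to N, flip to black, move to (4,10). |black|=7
Step 9: on WHITE (4,10): turn R to E, flip to black, move to (4,11). |black|=8
Step 10: on BLACK (4,11): turn L to N, flip to white, move to (3,11). |black|=7
Step 11: on WHITE (3,11): turn R to E, flip to black, move to (3,12). |black|=8
Step 12: on WHITE (3,12): turn R to S, flip to black, move to (4,12). |black|=9
Step 13: on WHITE (4,12): turn R to W, flip to black, move to (4,11). |black|=10
Step 14: on WHITE (4,11): turn R to N, flip to black, move to (3,11). |black|=11
Step 15: on BLACK (3,11): turn L to W, flip to white, move to (3,10). |black|=10
Step 16: on BLACK (3,10): turn L to S, flip to white, move to (4,10). |black|=9
Step 17: on BLACK (4,10): turn L to E, flip to white, move to (4,11). |black|=8
Step 18: on BLACK (4,11): turn L to N, flip to white, move to (3,11). |black|=7
Step 19: on WHITE (3,11): turn R to E, flip to black, move to (3,12). |black|=8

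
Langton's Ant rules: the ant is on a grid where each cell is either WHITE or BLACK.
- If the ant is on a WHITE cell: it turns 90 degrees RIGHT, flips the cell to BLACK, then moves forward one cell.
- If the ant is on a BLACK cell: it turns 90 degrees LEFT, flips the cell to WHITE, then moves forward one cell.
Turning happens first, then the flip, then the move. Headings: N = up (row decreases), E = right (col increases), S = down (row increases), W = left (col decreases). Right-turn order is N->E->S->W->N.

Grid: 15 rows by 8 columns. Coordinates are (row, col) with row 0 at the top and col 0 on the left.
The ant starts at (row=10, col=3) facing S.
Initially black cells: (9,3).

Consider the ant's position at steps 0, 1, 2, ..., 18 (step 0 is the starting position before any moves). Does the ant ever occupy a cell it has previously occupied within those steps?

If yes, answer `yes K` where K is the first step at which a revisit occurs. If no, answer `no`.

Answer: yes 7

Derivation:
Step 1: on WHITE (10,3): turn R to W, flip to black, move to (10,2). |black|=2 — new cell
Step 2: on WHITE (10,2): turn R to N, flip to black, move to (9,2). |black|=3 — new cell
Step 3: on WHITE (9,2): turn R to E, flip to black, move to (9,3). |black|=4 — new cell
Step 4: on BLACK (9,3): turn L to N, flip to white, move to (8,3). |black|=3 — new cell
Step 5: on WHITE (8,3): turn R to E, flip to black, move to (8,4). |black|=4 — new cell
Step 6: on WHITE (8,4): turn R to S, flip to black, move to (9,4). |black|=5 — new cell
Step 7: on WHITE (9,4): turn R to W, flip to black, move to (9,3). |black|=6 — REVISIT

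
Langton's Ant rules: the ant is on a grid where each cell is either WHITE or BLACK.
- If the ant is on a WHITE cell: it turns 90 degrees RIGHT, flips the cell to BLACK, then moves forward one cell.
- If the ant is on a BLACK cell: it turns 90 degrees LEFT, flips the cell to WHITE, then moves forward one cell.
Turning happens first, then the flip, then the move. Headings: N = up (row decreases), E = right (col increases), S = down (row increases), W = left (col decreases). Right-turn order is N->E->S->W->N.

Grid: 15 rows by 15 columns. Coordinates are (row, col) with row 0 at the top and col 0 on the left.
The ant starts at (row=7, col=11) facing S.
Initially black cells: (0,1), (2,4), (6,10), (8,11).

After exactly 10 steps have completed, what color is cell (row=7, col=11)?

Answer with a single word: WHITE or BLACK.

Answer: BLACK

Derivation:
Step 1: on WHITE (7,11): turn R to W, flip to black, move to (7,10). |black|=5
Step 2: on WHITE (7,10): turn R to N, flip to black, move to (6,10). |black|=6
Step 3: on BLACK (6,10): turn L to W, flip to white, move to (6,9). |black|=5
Step 4: on WHITE (6,9): turn R to N, flip to black, move to (5,9). |black|=6
Step 5: on WHITE (5,9): turn R to E, flip to black, move to (5,10). |black|=7
Step 6: on WHITE (5,10): turn R to S, flip to black, move to (6,10). |black|=8
Step 7: on WHITE (6,10): turn R to W, flip to black, move to (6,9). |black|=9
Step 8: on BLACK (6,9): turn L to S, flip to white, move to (7,9). |black|=8
Step 9: on WHITE (7,9): turn R to W, flip to black, move to (7,8). |black|=9
Step 10: on WHITE (7,8): turn R to N, flip to black, move to (6,8). |black|=10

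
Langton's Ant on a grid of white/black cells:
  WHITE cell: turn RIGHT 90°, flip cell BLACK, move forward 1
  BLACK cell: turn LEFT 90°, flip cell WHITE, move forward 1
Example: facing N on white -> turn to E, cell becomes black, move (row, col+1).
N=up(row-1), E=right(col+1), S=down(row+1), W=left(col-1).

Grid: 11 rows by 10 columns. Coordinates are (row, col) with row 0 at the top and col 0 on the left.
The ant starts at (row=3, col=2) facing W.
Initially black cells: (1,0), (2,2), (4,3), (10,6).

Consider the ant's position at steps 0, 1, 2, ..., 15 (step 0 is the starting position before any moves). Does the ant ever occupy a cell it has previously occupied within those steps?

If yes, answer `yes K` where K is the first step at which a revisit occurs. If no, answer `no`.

Answer: yes 5

Derivation:
Step 1: on WHITE (3,2): turn R to N, flip to black, move to (2,2). |black|=5 — new cell
Step 2: on BLACK (2,2): turn L to W, flip to white, move to (2,1). |black|=4 — new cell
Step 3: on WHITE (2,1): turn R to N, flip to black, move to (1,1). |black|=5 — new cell
Step 4: on WHITE (1,1): turn R to E, flip to black, move to (1,2). |black|=6 — new cell
Step 5: on WHITE (1,2): turn R to S, flip to black, move to (2,2). |black|=7 — REVISIT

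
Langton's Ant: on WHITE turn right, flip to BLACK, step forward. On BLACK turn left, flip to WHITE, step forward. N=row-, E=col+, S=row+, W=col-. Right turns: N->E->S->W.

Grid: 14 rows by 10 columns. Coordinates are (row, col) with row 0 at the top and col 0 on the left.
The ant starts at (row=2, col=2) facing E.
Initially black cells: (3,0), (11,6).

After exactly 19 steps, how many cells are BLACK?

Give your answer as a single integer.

Answer: 9

Derivation:
Step 1: on WHITE (2,2): turn R to S, flip to black, move to (3,2). |black|=3
Step 2: on WHITE (3,2): turn R to W, flip to black, move to (3,1). |black|=4
Step 3: on WHITE (3,1): turn R to N, flip to black, move to (2,1). |black|=5
Step 4: on WHITE (2,1): turn R to E, flip to black, move to (2,2). |black|=6
Step 5: on BLACK (2,2): turn L to N, flip to white, move to (1,2). |black|=5
Step 6: on WHITE (1,2): turn R to E, flip to black, move to (1,3). |black|=6
Step 7: on WHITE (1,3): turn R to S, flip to black, move to (2,3). |black|=7
Step 8: on WHITE (2,3): turn R to W, flip to black, move to (2,2). |black|=8
Step 9: on WHITE (2,2): turn R to N, flip to black, move to (1,2). |black|=9
Step 10: on BLACK (1,2): turn L to W, flip to white, move to (1,1). |black|=8
Step 11: on WHITE (1,1): turn R to N, flip to black, move to (0,1). |black|=9
Step 12: on WHITE (0,1): turn R to E, flip to black, move to (0,2). |black|=10
Step 13: on WHITE (0,2): turn R to S, flip to black, move to (1,2). |black|=11
Step 14: on WHITE (1,2): turn R to W, flip to black, move to (1,1). |black|=12
Step 15: on BLACK (1,1): turn L to S, flip to white, move to (2,1). |black|=11
Step 16: on BLACK (2,1): turn L to E, flip to white, move to (2,2). |black|=10
Step 17: on BLACK (2,2): turn L to N, flip to white, move to (1,2). |black|=9
Step 18: on BLACK (1,2): turn L to W, flip to white, move to (1,1). |black|=8
Step 19: on WHITE (1,1): turn R to N, flip to black, move to (0,1). |black|=9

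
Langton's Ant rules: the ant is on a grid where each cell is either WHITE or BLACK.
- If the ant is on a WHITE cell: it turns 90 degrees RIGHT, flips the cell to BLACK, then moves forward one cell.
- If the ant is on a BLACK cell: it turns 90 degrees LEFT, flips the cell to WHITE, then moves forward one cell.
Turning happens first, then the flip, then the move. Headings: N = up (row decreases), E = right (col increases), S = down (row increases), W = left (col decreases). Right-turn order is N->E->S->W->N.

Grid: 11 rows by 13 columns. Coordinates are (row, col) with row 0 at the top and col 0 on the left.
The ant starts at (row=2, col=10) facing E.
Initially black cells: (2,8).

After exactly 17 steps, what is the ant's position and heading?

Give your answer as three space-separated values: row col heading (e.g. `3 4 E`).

Answer: 1 10 N

Derivation:
Step 1: on WHITE (2,10): turn R to S, flip to black, move to (3,10). |black|=2
Step 2: on WHITE (3,10): turn R to W, flip to black, move to (3,9). |black|=3
Step 3: on WHITE (3,9): turn R to N, flip to black, move to (2,9). |black|=4
Step 4: on WHITE (2,9): turn R to E, flip to black, move to (2,10). |black|=5
Step 5: on BLACK (2,10): turn L to N, flip to white, move to (1,10). |black|=4
Step 6: on WHITE (1,10): turn R to E, flip to black, move to (1,11). |black|=5
Step 7: on WHITE (1,11): turn R to S, flip to black, move to (2,11). |black|=6
Step 8: on WHITE (2,11): turn R to W, flip to black, move to (2,10). |black|=7
Step 9: on WHITE (2,10): turn R to N, flip to black, move to (1,10). |black|=8
Step 10: on BLACK (1,10): turn L to W, flip to white, move to (1,9). |black|=7
Step 11: on WHITE (1,9): turn R to N, flip to black, move to (0,9). |black|=8
Step 12: on WHITE (0,9): turn R to E, flip to black, move to (0,10). |black|=9
Step 13: on WHITE (0,10): turn R to S, flip to black, move to (1,10). |black|=10
Step 14: on WHITE (1,10): turn R to W, flip to black, move to (1,9). |black|=11
Step 15: on BLACK (1,9): turn L to S, flip to white, move to (2,9). |black|=10
Step 16: on BLACK (2,9): turn L to E, flip to white, move to (2,10). |black|=9
Step 17: on BLACK (2,10): turn L to N, flip to white, move to (1,10). |black|=8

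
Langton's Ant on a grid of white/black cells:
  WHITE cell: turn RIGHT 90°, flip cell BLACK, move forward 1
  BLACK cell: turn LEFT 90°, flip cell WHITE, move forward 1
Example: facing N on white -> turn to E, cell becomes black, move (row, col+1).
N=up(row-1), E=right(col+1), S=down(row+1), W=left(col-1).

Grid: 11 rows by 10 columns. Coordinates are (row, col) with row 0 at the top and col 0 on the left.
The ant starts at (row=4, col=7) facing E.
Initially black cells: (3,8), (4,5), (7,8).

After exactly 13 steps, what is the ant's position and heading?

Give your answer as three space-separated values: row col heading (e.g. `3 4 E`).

Step 1: on WHITE (4,7): turn R to S, flip to black, move to (5,7). |black|=4
Step 2: on WHITE (5,7): turn R to W, flip to black, move to (5,6). |black|=5
Step 3: on WHITE (5,6): turn R to N, flip to black, move to (4,6). |black|=6
Step 4: on WHITE (4,6): turn R to E, flip to black, move to (4,7). |black|=7
Step 5: on BLACK (4,7): turn L to N, flip to white, move to (3,7). |black|=6
Step 6: on WHITE (3,7): turn R to E, flip to black, move to (3,8). |black|=7
Step 7: on BLACK (3,8): turn L to N, flip to white, move to (2,8). |black|=6
Step 8: on WHITE (2,8): turn R to E, flip to black, move to (2,9). |black|=7
Step 9: on WHITE (2,9): turn R to S, flip to black, move to (3,9). |black|=8
Step 10: on WHITE (3,9): turn R to W, flip to black, move to (3,8). |black|=9
Step 11: on WHITE (3,8): turn R to N, flip to black, move to (2,8). |black|=10
Step 12: on BLACK (2,8): turn L to W, flip to white, move to (2,7). |black|=9
Step 13: on WHITE (2,7): turn R to N, flip to black, move to (1,7). |black|=10

Answer: 1 7 N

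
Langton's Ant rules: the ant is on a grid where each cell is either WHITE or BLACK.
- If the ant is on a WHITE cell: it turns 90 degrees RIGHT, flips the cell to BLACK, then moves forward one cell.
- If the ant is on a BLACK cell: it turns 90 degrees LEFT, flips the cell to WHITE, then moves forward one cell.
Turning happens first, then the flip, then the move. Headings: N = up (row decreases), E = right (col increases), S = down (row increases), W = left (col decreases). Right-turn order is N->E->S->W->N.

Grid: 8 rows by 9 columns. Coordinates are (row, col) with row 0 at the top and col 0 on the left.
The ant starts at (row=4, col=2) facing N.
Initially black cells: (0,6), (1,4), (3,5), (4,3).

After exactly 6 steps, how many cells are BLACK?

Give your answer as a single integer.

Step 1: on WHITE (4,2): turn R to E, flip to black, move to (4,3). |black|=5
Step 2: on BLACK (4,3): turn L to N, flip to white, move to (3,3). |black|=4
Step 3: on WHITE (3,3): turn R to E, flip to black, move to (3,4). |black|=5
Step 4: on WHITE (3,4): turn R to S, flip to black, move to (4,4). |black|=6
Step 5: on WHITE (4,4): turn R to W, flip to black, move to (4,3). |black|=7
Step 6: on WHITE (4,3): turn R to N, flip to black, move to (3,3). |black|=8

Answer: 8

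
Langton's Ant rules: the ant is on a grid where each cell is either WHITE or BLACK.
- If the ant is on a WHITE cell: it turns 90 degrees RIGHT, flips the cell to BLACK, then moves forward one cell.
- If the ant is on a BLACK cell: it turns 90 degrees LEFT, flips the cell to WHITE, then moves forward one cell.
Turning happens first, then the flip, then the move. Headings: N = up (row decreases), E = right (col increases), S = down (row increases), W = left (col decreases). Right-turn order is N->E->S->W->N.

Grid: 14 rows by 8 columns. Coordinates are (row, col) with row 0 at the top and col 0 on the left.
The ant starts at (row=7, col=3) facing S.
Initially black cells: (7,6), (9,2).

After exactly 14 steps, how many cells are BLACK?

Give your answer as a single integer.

Answer: 12

Derivation:
Step 1: on WHITE (7,3): turn R to W, flip to black, move to (7,2). |black|=3
Step 2: on WHITE (7,2): turn R to N, flip to black, move to (6,2). |black|=4
Step 3: on WHITE (6,2): turn R to E, flip to black, move to (6,3). |black|=5
Step 4: on WHITE (6,3): turn R to S, flip to black, move to (7,3). |black|=6
Step 5: on BLACK (7,3): turn L to E, flip to white, move to (7,4). |black|=5
Step 6: on WHITE (7,4): turn R to S, flip to black, move to (8,4). |black|=6
Step 7: on WHITE (8,4): turn R to W, flip to black, move to (8,3). |black|=7
Step 8: on WHITE (8,3): turn R to N, flip to black, move to (7,3). |black|=8
Step 9: on WHITE (7,3): turn R to E, flip to black, move to (7,4). |black|=9
Step 10: on BLACK (7,4): turn L to N, flip to white, move to (6,4). |black|=8
Step 11: on WHITE (6,4): turn R to E, flip to black, move to (6,5). |black|=9
Step 12: on WHITE (6,5): turn R to S, flip to black, move to (7,5). |black|=10
Step 13: on WHITE (7,5): turn R to W, flip to black, move to (7,4). |black|=11
Step 14: on WHITE (7,4): turn R to N, flip to black, move to (6,4). |black|=12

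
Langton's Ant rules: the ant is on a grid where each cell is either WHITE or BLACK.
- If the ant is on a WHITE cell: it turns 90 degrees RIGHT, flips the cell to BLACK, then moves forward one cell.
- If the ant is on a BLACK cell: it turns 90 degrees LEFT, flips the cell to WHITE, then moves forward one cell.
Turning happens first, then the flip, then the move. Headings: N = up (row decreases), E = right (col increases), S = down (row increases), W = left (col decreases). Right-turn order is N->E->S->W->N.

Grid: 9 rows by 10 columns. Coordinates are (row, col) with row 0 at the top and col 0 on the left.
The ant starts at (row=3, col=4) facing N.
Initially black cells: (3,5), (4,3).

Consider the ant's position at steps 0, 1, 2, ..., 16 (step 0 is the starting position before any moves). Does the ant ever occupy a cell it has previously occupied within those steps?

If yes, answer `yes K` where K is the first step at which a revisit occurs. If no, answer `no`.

Answer: yes 5

Derivation:
Step 1: on WHITE (3,4): turn R to E, flip to black, move to (3,5). |black|=3 — new cell
Step 2: on BLACK (3,5): turn L to N, flip to white, move to (2,5). |black|=2 — new cell
Step 3: on WHITE (2,5): turn R to E, flip to black, move to (2,6). |black|=3 — new cell
Step 4: on WHITE (2,6): turn R to S, flip to black, move to (3,6). |black|=4 — new cell
Step 5: on WHITE (3,6): turn R to W, flip to black, move to (3,5). |black|=5 — REVISIT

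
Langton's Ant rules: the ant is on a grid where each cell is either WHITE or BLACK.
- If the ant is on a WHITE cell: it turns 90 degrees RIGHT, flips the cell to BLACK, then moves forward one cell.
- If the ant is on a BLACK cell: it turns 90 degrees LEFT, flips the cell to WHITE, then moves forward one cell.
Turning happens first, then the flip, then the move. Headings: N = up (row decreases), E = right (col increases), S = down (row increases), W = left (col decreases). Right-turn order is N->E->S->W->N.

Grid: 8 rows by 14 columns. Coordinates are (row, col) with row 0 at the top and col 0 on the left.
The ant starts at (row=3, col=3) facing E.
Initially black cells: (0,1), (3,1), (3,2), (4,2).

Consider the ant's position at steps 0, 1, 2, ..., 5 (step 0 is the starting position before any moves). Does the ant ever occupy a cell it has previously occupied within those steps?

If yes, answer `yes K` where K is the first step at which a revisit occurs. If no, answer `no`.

Step 1: on WHITE (3,3): turn R to S, flip to black, move to (4,3). |black|=5 — new cell
Step 2: on WHITE (4,3): turn R to W, flip to black, move to (4,2). |black|=6 — new cell
Step 3: on BLACK (4,2): turn L to S, flip to white, move to (5,2). |black|=5 — new cell
Step 4: on WHITE (5,2): turn R to W, flip to black, move to (5,1). |black|=6 — new cell
Step 5: on WHITE (5,1): turn R to N, flip to black, move to (4,1). |black|=7 — new cell
No revisit within 5 steps.

Answer: no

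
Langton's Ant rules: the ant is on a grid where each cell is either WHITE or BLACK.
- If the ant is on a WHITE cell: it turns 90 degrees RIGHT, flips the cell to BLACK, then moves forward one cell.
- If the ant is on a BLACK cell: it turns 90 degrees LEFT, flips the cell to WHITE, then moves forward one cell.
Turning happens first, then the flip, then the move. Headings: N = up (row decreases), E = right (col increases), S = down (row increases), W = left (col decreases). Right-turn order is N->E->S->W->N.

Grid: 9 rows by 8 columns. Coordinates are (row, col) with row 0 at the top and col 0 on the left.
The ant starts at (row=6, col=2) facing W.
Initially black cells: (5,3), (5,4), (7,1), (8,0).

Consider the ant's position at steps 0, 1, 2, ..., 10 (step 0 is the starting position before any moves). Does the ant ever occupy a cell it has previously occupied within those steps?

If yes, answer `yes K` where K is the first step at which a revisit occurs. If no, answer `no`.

Answer: yes 9

Derivation:
Step 1: on WHITE (6,2): turn R to N, flip to black, move to (5,2). |black|=5 — new cell
Step 2: on WHITE (5,2): turn R to E, flip to black, move to (5,3). |black|=6 — new cell
Step 3: on BLACK (5,3): turn L to N, flip to white, move to (4,3). |black|=5 — new cell
Step 4: on WHITE (4,3): turn R to E, flip to black, move to (4,4). |black|=6 — new cell
Step 5: on WHITE (4,4): turn R to S, flip to black, move to (5,4). |black|=7 — new cell
Step 6: on BLACK (5,4): turn L to E, flip to white, move to (5,5). |black|=6 — new cell
Step 7: on WHITE (5,5): turn R to S, flip to black, move to (6,5). |black|=7 — new cell
Step 8: on WHITE (6,5): turn R to W, flip to black, move to (6,4). |black|=8 — new cell
Step 9: on WHITE (6,4): turn R to N, flip to black, move to (5,4). |black|=9 — REVISIT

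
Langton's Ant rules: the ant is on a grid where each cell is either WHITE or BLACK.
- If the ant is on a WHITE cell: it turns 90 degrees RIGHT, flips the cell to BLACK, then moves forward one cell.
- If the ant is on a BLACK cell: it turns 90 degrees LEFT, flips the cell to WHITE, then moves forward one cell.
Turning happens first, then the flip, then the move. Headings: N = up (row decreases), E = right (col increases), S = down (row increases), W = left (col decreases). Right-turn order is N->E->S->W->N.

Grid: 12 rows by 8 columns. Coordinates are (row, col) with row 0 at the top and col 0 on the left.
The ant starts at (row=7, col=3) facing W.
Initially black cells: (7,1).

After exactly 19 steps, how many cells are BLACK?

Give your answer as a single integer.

Step 1: on WHITE (7,3): turn R to N, flip to black, move to (6,3). |black|=2
Step 2: on WHITE (6,3): turn R to E, flip to black, move to (6,4). |black|=3
Step 3: on WHITE (6,4): turn R to S, flip to black, move to (7,4). |black|=4
Step 4: on WHITE (7,4): turn R to W, flip to black, move to (7,3). |black|=5
Step 5: on BLACK (7,3): turn L to S, flip to white, move to (8,3). |black|=4
Step 6: on WHITE (8,3): turn R to W, flip to black, move to (8,2). |black|=5
Step 7: on WHITE (8,2): turn R to N, flip to black, move to (7,2). |black|=6
Step 8: on WHITE (7,2): turn R to E, flip to black, move to (7,3). |black|=7
Step 9: on WHITE (7,3): turn R to S, flip to black, move to (8,3). |black|=8
Step 10: on BLACK (8,3): turn L to E, flip to white, move to (8,4). |black|=7
Step 11: on WHITE (8,4): turn R to S, flip to black, move to (9,4). |black|=8
Step 12: on WHITE (9,4): turn R to W, flip to black, move to (9,3). |black|=9
Step 13: on WHITE (9,3): turn R to N, flip to black, move to (8,3). |black|=10
Step 14: on WHITE (8,3): turn R to E, flip to black, move to (8,4). |black|=11
Step 15: on BLACK (8,4): turn L to N, flip to white, move to (7,4). |black|=10
Step 16: on BLACK (7,4): turn L to W, flip to white, move to (7,3). |black|=9
Step 17: on BLACK (7,3): turn L to S, flip to white, move to (8,3). |black|=8
Step 18: on BLACK (8,3): turn L to E, flip to white, move to (8,4). |black|=7
Step 19: on WHITE (8,4): turn R to S, flip to black, move to (9,4). |black|=8

Answer: 8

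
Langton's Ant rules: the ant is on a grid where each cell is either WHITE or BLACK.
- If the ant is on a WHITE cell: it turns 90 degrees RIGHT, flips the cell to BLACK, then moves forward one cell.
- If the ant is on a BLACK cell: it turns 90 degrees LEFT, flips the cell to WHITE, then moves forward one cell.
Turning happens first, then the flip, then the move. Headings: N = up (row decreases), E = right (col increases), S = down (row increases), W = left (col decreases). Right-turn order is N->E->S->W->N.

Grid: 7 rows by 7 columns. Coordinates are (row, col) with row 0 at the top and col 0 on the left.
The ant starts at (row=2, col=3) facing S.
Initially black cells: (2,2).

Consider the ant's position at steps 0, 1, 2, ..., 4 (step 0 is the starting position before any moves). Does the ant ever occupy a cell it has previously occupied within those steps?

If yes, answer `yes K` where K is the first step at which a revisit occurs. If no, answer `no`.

Answer: no

Derivation:
Step 1: on WHITE (2,3): turn R to W, flip to black, move to (2,2). |black|=2 — new cell
Step 2: on BLACK (2,2): turn L to S, flip to white, move to (3,2). |black|=1 — new cell
Step 3: on WHITE (3,2): turn R to W, flip to black, move to (3,1). |black|=2 — new cell
Step 4: on WHITE (3,1): turn R to N, flip to black, move to (2,1). |black|=3 — new cell
No revisit within 4 steps.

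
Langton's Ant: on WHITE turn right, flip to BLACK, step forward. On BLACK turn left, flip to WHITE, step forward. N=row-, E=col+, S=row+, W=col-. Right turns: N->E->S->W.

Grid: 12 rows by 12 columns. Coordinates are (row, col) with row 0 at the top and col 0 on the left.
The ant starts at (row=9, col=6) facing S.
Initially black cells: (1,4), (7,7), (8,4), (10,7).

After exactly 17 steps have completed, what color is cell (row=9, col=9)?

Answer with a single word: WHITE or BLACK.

Answer: BLACK

Derivation:
Step 1: on WHITE (9,6): turn R to W, flip to black, move to (9,5). |black|=5
Step 2: on WHITE (9,5): turn R to N, flip to black, move to (8,5). |black|=6
Step 3: on WHITE (8,5): turn R to E, flip to black, move to (8,6). |black|=7
Step 4: on WHITE (8,6): turn R to S, flip to black, move to (9,6). |black|=8
Step 5: on BLACK (9,6): turn L to E, flip to white, move to (9,7). |black|=7
Step 6: on WHITE (9,7): turn R to S, flip to black, move to (10,7). |black|=8
Step 7: on BLACK (10,7): turn L to E, flip to white, move to (10,8). |black|=7
Step 8: on WHITE (10,8): turn R to S, flip to black, move to (11,8). |black|=8
Step 9: on WHITE (11,8): turn R to W, flip to black, move to (11,7). |black|=9
Step 10: on WHITE (11,7): turn R to N, flip to black, move to (10,7). |black|=10
Step 11: on WHITE (10,7): turn R to E, flip to black, move to (10,8). |black|=11
Step 12: on BLACK (10,8): turn L to N, flip to white, move to (9,8). |black|=10
Step 13: on WHITE (9,8): turn R to E, flip to black, move to (9,9). |black|=11
Step 14: on WHITE (9,9): turn R to S, flip to black, move to (10,9). |black|=12
Step 15: on WHITE (10,9): turn R to W, flip to black, move to (10,8). |black|=13
Step 16: on WHITE (10,8): turn R to N, flip to black, move to (9,8). |black|=14
Step 17: on BLACK (9,8): turn L to W, flip to white, move to (9,7). |black|=13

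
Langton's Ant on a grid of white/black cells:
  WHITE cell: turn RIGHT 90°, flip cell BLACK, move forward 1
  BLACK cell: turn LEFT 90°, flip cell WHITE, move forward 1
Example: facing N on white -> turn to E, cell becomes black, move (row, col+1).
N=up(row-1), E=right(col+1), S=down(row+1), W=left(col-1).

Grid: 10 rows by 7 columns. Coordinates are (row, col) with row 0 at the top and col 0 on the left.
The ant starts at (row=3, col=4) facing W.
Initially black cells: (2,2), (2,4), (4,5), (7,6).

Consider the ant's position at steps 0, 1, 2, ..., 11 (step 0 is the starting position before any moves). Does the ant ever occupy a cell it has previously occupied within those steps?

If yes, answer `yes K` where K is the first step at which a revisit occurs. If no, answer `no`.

Step 1: on WHITE (3,4): turn R to N, flip to black, move to (2,4). |black|=5 — new cell
Step 2: on BLACK (2,4): turn L to W, flip to white, move to (2,3). |black|=4 — new cell
Step 3: on WHITE (2,3): turn R to N, flip to black, move to (1,3). |black|=5 — new cell
Step 4: on WHITE (1,3): turn R to E, flip to black, move to (1,4). |black|=6 — new cell
Step 5: on WHITE (1,4): turn R to S, flip to black, move to (2,4). |black|=7 — REVISIT

Answer: yes 5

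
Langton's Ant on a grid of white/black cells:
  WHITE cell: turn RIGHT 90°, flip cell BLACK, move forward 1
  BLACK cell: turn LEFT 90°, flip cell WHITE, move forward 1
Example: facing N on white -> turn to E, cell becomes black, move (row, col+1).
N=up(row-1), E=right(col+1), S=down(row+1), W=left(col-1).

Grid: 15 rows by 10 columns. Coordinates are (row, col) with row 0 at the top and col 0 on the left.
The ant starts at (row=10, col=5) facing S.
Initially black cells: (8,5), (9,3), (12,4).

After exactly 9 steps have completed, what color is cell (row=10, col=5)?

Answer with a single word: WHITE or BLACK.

Answer: BLACK

Derivation:
Step 1: on WHITE (10,5): turn R to W, flip to black, move to (10,4). |black|=4
Step 2: on WHITE (10,4): turn R to N, flip to black, move to (9,4). |black|=5
Step 3: on WHITE (9,4): turn R to E, flip to black, move to (9,5). |black|=6
Step 4: on WHITE (9,5): turn R to S, flip to black, move to (10,5). |black|=7
Step 5: on BLACK (10,5): turn L to E, flip to white, move to (10,6). |black|=6
Step 6: on WHITE (10,6): turn R to S, flip to black, move to (11,6). |black|=7
Step 7: on WHITE (11,6): turn R to W, flip to black, move to (11,5). |black|=8
Step 8: on WHITE (11,5): turn R to N, flip to black, move to (10,5). |black|=9
Step 9: on WHITE (10,5): turn R to E, flip to black, move to (10,6). |black|=10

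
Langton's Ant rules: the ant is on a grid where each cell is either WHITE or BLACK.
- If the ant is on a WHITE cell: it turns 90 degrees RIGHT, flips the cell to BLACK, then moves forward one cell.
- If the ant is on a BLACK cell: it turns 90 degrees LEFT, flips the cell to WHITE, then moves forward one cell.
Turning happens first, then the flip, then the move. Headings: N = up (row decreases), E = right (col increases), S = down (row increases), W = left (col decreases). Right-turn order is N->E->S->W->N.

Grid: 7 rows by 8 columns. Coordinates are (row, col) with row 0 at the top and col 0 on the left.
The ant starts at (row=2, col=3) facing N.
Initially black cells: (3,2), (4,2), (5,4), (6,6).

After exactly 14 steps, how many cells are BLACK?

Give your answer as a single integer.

Answer: 8

Derivation:
Step 1: on WHITE (2,3): turn R to E, flip to black, move to (2,4). |black|=5
Step 2: on WHITE (2,4): turn R to S, flip to black, move to (3,4). |black|=6
Step 3: on WHITE (3,4): turn R to W, flip to black, move to (3,3). |black|=7
Step 4: on WHITE (3,3): turn R to N, flip to black, move to (2,3). |black|=8
Step 5: on BLACK (2,3): turn L to W, flip to white, move to (2,2). |black|=7
Step 6: on WHITE (2,2): turn R to N, flip to black, move to (1,2). |black|=8
Step 7: on WHITE (1,2): turn R to E, flip to black, move to (1,3). |black|=9
Step 8: on WHITE (1,3): turn R to S, flip to black, move to (2,3). |black|=10
Step 9: on WHITE (2,3): turn R to W, flip to black, move to (2,2). |black|=11
Step 10: on BLACK (2,2): turn L to S, flip to white, move to (3,2). |black|=10
Step 11: on BLACK (3,2): turn L to E, flip to white, move to (3,3). |black|=9
Step 12: on BLACK (3,3): turn L to N, flip to white, move to (2,3). |black|=8
Step 13: on BLACK (2,3): turn L to W, flip to white, move to (2,2). |black|=7
Step 14: on WHITE (2,2): turn R to N, flip to black, move to (1,2). |black|=8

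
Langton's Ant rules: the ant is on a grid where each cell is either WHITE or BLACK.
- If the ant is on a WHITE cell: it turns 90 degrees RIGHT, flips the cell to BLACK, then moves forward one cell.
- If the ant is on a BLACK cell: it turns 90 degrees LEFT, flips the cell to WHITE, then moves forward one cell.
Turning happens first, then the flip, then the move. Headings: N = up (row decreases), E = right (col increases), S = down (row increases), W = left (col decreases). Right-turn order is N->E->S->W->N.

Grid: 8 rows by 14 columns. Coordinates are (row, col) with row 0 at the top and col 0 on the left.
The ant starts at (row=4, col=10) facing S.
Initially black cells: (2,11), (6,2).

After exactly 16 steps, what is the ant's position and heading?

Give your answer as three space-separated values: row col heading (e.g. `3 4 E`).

Answer: 4 10 S

Derivation:
Step 1: on WHITE (4,10): turn R to W, flip to black, move to (4,9). |black|=3
Step 2: on WHITE (4,9): turn R to N, flip to black, move to (3,9). |black|=4
Step 3: on WHITE (3,9): turn R to E, flip to black, move to (3,10). |black|=5
Step 4: on WHITE (3,10): turn R to S, flip to black, move to (4,10). |black|=6
Step 5: on BLACK (4,10): turn L to E, flip to white, move to (4,11). |black|=5
Step 6: on WHITE (4,11): turn R to S, flip to black, move to (5,11). |black|=6
Step 7: on WHITE (5,11): turn R to W, flip to black, move to (5,10). |black|=7
Step 8: on WHITE (5,10): turn R to N, flip to black, move to (4,10). |black|=8
Step 9: on WHITE (4,10): turn R to E, flip to black, move to (4,11). |black|=9
Step 10: on BLACK (4,11): turn L to N, flip to white, move to (3,11). |black|=8
Step 11: on WHITE (3,11): turn R to E, flip to black, move to (3,12). |black|=9
Step 12: on WHITE (3,12): turn R to S, flip to black, move to (4,12). |black|=10
Step 13: on WHITE (4,12): turn R to W, flip to black, move to (4,11). |black|=11
Step 14: on WHITE (4,11): turn R to N, flip to black, move to (3,11). |black|=12
Step 15: on BLACK (3,11): turn L to W, flip to white, move to (3,10). |black|=11
Step 16: on BLACK (3,10): turn L to S, flip to white, move to (4,10). |black|=10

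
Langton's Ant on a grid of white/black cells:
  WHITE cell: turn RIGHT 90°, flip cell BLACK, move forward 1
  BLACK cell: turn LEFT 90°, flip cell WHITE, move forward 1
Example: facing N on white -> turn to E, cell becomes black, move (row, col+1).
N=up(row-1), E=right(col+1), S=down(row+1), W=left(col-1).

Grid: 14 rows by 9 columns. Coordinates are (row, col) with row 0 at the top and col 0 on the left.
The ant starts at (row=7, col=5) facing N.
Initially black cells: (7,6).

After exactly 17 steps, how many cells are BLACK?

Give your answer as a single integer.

Answer: 4

Derivation:
Step 1: on WHITE (7,5): turn R to E, flip to black, move to (7,6). |black|=2
Step 2: on BLACK (7,6): turn L to N, flip to white, move to (6,6). |black|=1
Step 3: on WHITE (6,6): turn R to E, flip to black, move to (6,7). |black|=2
Step 4: on WHITE (6,7): turn R to S, flip to black, move to (7,7). |black|=3
Step 5: on WHITE (7,7): turn R to W, flip to black, move to (7,6). |black|=4
Step 6: on WHITE (7,6): turn R to N, flip to black, move to (6,6). |black|=5
Step 7: on BLACK (6,6): turn L to W, flip to white, move to (6,5). |black|=4
Step 8: on WHITE (6,5): turn R to N, flip to black, move to (5,5). |black|=5
Step 9: on WHITE (5,5): turn R to E, flip to black, move to (5,6). |black|=6
Step 10: on WHITE (5,6): turn R to S, flip to black, move to (6,6). |black|=7
Step 11: on WHITE (6,6): turn R to W, flip to black, move to (6,5). |black|=8
Step 12: on BLACK (6,5): turn L to S, flip to white, move to (7,5). |black|=7
Step 13: on BLACK (7,5): turn L to E, flip to white, move to (7,6). |black|=6
Step 14: on BLACK (7,6): turn L to N, flip to white, move to (6,6). |black|=5
Step 15: on BLACK (6,6): turn L to W, flip to white, move to (6,5). |black|=4
Step 16: on WHITE (6,5): turn R to N, flip to black, move to (5,5). |black|=5
Step 17: on BLACK (5,5): turn L to W, flip to white, move to (5,4). |black|=4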